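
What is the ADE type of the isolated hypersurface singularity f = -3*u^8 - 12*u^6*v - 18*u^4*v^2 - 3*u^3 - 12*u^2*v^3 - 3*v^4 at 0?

The Hessian of f at 0 is [[0, 0], [0, 0]] with rank 0, so corank 2. A Groebner basis of the Jacobian ideal J(f) in C{u,v} is {v^3, u^2}; counting standard monomials gives mu = 6. Corank 2; j^3 = -3*u^3 is a perfect cube, so E-series; the 4-jet and mu = 6 give E_6.

E6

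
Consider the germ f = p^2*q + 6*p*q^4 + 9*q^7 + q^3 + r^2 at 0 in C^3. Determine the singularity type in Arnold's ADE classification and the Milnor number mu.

The Hessian of f at 0 has rank 1. Corank 2; j^3 = q*(p^2 + q^2) splits into three distinct lines over C (the quadratic factor has nonzero discriminant), so D_4.

Type D_4, Milnor number mu = 4.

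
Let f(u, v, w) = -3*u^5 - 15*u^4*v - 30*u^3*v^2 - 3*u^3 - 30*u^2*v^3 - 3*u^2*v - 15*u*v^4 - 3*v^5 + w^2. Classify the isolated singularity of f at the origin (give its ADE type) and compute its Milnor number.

Type D6, Milnor number mu = 6.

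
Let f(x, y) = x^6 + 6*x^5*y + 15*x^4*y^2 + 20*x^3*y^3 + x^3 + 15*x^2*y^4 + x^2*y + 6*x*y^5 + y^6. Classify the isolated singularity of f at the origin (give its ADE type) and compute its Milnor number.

Type D_7, Milnor number mu = 7.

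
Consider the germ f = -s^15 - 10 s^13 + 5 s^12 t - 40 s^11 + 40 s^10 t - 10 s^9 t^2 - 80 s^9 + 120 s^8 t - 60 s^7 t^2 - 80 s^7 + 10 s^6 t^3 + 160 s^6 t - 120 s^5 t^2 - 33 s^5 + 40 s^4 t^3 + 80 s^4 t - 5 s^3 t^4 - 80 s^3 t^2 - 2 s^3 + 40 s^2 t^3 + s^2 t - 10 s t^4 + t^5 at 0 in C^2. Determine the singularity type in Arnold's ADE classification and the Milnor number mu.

Type D6, Milnor number mu = 6.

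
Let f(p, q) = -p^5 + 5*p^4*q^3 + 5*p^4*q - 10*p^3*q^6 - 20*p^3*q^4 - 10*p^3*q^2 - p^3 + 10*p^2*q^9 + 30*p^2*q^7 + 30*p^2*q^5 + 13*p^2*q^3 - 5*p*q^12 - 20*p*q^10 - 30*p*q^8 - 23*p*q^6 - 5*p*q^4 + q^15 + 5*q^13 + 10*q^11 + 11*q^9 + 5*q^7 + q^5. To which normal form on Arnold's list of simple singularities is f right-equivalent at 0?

E8

The Hessian of f at 0 is [[0, 0], [0, 0]] with rank 0, so corank 2. A Groebner basis of the Jacobian ideal J(f) in C{p,q} is {-p^2/2 + p*q^3, -2*p^2 + q^4, p^3, p^2*q}; counting standard monomials gives mu = 8. Corank 2; j^3 = -p^3 is a perfect cube, so E-series; the 5-jet and mu = 8 give E_8.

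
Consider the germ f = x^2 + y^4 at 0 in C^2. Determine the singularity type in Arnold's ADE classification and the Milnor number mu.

The Hessian of f at 0 has rank 1. Corank 1: A-series; mu = 3 gives A_3.

Type A3, Milnor number mu = 3.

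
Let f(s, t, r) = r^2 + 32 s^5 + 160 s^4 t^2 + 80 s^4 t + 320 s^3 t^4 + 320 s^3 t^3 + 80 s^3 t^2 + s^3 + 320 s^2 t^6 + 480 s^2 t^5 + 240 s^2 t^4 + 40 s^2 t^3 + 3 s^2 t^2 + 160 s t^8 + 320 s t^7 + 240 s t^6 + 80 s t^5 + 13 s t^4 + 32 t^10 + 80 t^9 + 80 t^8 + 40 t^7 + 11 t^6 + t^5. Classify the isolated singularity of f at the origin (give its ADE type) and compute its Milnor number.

The Hessian of f at 0 has rank 1. Corank 2; j^3 = s^3 is a perfect cube, so E-series; the 5-jet and mu = 8 give E_8.

Type E_8, Milnor number mu = 8.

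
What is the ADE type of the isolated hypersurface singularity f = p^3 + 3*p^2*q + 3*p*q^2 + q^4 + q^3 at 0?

E_{6}

The Hessian of f at 0 is [[0, 0], [0, 0]] with rank 0, so corank 2. A Groebner basis of the Jacobian ideal J(f) in C{p,q} is {q^3, p^2 + 2*p*q + q^2}; counting standard monomials gives mu = 6. Corank 2; j^3 = (p + q)^3 is a perfect cube, so E-series; the 4-jet and mu = 6 give E_6.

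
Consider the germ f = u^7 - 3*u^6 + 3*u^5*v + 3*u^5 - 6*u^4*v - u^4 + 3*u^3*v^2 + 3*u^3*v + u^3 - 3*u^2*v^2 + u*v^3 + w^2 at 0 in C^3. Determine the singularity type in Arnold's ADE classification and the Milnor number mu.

Type E_7, Milnor number mu = 7.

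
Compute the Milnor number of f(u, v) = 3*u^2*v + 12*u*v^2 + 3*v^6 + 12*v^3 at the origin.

7

The Hessian of f at 0 has rank 0. Corank 2; j^3 = 3*v*(u + 2*v)^2 has shape L^2 M (L != M), so D-series; mu = 7 gives D_7.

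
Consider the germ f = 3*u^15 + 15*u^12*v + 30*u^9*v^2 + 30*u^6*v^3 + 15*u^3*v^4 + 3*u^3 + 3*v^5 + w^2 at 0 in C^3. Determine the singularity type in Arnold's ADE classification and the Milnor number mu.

Type E8, Milnor number mu = 8.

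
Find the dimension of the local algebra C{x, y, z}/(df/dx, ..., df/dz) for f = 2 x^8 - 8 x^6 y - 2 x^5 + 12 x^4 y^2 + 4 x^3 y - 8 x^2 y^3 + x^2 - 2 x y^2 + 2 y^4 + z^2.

The Hessian of f at 0 has rank 2. Corank 1: A-series; mu = 3 gives A_3.

3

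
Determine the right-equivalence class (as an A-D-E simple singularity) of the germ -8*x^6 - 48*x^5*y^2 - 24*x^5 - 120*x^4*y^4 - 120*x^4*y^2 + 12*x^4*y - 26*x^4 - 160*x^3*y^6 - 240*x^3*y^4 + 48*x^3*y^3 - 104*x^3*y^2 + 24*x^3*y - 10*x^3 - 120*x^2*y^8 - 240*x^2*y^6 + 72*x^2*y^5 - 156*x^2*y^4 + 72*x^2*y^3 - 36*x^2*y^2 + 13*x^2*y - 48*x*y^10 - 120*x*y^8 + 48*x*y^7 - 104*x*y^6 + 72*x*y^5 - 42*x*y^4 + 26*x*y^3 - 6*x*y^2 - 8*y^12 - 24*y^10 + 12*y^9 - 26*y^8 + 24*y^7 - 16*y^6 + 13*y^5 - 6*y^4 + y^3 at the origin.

D_{4}

The Hessian of f at 0 is [[0, 0], [0, 0]] with rank 0, so corank 2. A Groebner basis of the Jacobian ideal J(f) in C{x,y} is {y^3, x^2 - 3*y^2/11, x*y - 6*y^2/11}; counting standard monomials gives mu = 4. Corank 2; j^3 = -(2*x - y)*(5*x^2 - 4*x*y + y^2) splits into three distinct lines over C (the quadratic factor has nonzero discriminant), so D_4.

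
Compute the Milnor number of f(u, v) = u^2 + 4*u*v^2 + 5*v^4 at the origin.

The Hessian of f at 0 is [[2, 0], [0, 0]] with rank 1, so corank 1. A Groebner basis of the Jacobian ideal J(f) in C{u,v} is {u^2, u*v, u/2 + v^2}; counting standard monomials gives mu = 3. Corank 1: A-series; mu = 3 gives A_3.

3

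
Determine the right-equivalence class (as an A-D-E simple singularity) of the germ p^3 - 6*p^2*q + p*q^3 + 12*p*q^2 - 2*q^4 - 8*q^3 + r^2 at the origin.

The Hessian of f at 0 has rank 1. Corank 2; j^3 = (p - 2*q)^3 is a perfect cube, so E-series; the 4-jet and mu = 7 give E_7.

E7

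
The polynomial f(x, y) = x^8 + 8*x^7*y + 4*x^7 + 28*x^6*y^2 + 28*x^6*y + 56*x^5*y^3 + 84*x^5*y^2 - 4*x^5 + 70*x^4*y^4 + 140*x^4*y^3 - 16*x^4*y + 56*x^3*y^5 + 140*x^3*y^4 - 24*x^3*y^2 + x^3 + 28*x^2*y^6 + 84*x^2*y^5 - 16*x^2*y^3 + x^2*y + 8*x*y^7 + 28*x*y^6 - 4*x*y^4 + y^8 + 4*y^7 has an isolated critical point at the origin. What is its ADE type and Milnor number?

Type D9, Milnor number mu = 9.

The Hessian of f at 0 is [[0, 0], [0, 0]] with rank 0, so corank 2. A Groebner basis of the Jacobian ideal J(f) in C{x,y} is {x^2*y^2, -x^2*y - x^2/2 + x*y^3, 4*x^2*y + 3*x^2/2 - x*y/2 + y^4, x^3}; counting standard monomials gives mu = 9. Corank 2; j^3 = x^2*(x + y) has shape L^2 M (L != M), so D-series; mu = 9 gives D_9.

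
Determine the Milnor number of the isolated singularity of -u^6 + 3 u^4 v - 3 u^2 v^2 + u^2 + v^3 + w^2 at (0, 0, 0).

2

The Hessian of f at 0 has rank 2. Corank 1: A-series; mu = 2 gives A_2.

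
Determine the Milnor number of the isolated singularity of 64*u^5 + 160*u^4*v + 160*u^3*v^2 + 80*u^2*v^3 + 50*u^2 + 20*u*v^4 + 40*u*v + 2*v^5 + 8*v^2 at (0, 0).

4

The Hessian of f at 0 has rank 1. Corank 1: A-series; mu = 4 gives A_4.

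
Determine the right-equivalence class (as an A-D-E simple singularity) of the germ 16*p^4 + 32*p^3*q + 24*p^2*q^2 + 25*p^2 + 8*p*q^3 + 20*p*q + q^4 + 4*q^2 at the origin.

A3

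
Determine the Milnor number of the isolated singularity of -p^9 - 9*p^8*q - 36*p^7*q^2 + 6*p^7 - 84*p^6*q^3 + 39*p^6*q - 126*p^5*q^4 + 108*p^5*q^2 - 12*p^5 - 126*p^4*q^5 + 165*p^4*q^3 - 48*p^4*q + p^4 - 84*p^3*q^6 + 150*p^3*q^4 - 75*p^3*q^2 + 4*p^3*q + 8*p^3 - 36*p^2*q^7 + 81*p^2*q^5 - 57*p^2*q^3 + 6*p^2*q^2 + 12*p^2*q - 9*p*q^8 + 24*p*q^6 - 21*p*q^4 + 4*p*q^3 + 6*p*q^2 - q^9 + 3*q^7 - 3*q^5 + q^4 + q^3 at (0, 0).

6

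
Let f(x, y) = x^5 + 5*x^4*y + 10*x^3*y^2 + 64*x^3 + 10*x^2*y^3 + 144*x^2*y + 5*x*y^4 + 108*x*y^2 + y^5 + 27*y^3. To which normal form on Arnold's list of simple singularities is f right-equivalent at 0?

E_{8}

The Hessian of f at 0 is [[0, 0], [0, 0]] with rank 0, so corank 2. A Groebner basis of the Jacobian ideal J(f) in C{x,y} is {y^5, x*y^3 + 13*y^4/16, x^2 + 3*x*y/2 + 9*y^2/16}; counting standard monomials gives mu = 8. Corank 2; j^3 = (4*x + 3*y)^3 is a perfect cube, so E-series; the 5-jet and mu = 8 give E_8.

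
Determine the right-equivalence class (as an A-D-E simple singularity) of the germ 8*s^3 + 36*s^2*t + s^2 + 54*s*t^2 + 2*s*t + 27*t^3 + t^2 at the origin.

A_{2}

The Hessian of f at 0 is [[2, 2], [2, 2]] with rank 1, so corank 1. A Groebner basis of the Jacobian ideal J(f) in C{s,t} is {t^2, s + t}; counting standard monomials gives mu = 2. Corank 1: A-series; mu = 2 gives A_2.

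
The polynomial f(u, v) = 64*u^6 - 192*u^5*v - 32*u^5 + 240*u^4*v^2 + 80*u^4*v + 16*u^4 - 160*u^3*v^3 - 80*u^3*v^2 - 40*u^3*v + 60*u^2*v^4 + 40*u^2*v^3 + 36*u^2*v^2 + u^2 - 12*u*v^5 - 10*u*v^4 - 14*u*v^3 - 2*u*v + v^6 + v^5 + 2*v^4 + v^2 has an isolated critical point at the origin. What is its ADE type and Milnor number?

Type A4, Milnor number mu = 4.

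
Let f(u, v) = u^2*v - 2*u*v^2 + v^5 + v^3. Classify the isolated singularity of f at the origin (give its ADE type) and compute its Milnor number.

Type D_{6}, Milnor number mu = 6.

The Hessian of f at 0 has rank 0. Corank 2; j^3 = v*(u - v)^2 has shape L^2 M (L != M), so D-series; mu = 6 gives D_6.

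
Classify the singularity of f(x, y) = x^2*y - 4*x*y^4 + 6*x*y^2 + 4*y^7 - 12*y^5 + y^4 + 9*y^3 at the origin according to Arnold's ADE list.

The Hessian of f at 0 is [[0, 0], [0, 0]] with rank 0, so corank 2. A Groebner basis of the Jacobian ideal J(f) in C{x,y} is {x^3 - 27*x^2/4 + 243*y^2/4, x^2/4 + y^3 - 9*y^2/4, x*y + 3*y^2}; counting standard monomials gives mu = 5. Corank 2; j^3 = y*(x + 3*y)^2 has shape L^2 M (L != M), so D-series; mu = 5 gives D_5.

D_{5}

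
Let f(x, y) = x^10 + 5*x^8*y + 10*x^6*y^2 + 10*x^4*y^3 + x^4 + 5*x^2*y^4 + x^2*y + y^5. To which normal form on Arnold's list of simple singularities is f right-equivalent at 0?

The Hessian of f at 0 is [[0, 0], [0, 0]] with rank 0, so corank 2. A Groebner basis of the Jacobian ideal J(f) in C{x,y} is {x^2/5 + y^4, x^3, x*y}; counting standard monomials gives mu = 6. Corank 2; j^3 = x^2*y has shape L^2 M (L != M), so D-series; mu = 6 gives D_6.

D_{6}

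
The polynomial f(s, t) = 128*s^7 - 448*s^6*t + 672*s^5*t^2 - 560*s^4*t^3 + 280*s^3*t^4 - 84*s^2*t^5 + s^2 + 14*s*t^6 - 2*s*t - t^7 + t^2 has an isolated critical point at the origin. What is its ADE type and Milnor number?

The Hessian of f at 0 is [[2, -2], [-2, 2]] with rank 1, so corank 1. A Groebner basis of the Jacobian ideal J(f) in C{s,t} is {t^6, s - t}; counting standard monomials gives mu = 6. Corank 1: A-series; mu = 6 gives A_6.

Type A_6, Milnor number mu = 6.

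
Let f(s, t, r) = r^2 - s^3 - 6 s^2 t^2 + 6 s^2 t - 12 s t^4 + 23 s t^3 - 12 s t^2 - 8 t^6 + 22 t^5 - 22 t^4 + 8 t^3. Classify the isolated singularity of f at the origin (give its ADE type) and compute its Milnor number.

The Hessian of f at 0 is [[0, 0, 0], [0, 0, 0], [0, 0, 2]] with rank 1, so corank 2. A Groebner basis of the Jacobian ideal J(f) in C{s,t,r} is {-s^2/4 + s*t + t^4 - t^3/12 - t^2, s^3 + 13*s^2/2 - 26*s*t - 35*t^3/6 + 26*t^2, s^2*t + 25*s^2/12 - 25*s*t/3 - 119*t^3/36 + 25*t^2/3, s^2/2 + s*t^2 - 2*s*t - 11*t^3/6 + 2*t^2, r}; counting standard monomials gives mu = 7. Corank 2; j^3 = -(s - 2*t)^3 is a perfect cube, so E-series; the 4-jet and mu = 7 give E_7.

Type E7, Milnor number mu = 7.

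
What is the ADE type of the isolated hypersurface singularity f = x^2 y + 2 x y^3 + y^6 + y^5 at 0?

D_{7}

The Hessian of f at 0 has rank 0. Corank 2; j^3 = x^2*y has shape L^2 M (L != M), so D-series; mu = 7 gives D_7.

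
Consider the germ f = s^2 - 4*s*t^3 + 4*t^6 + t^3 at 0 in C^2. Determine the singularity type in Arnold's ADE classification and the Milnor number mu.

The Hessian of f at 0 has rank 1. Corank 1: A-series; mu = 2 gives A_2.

Type A_{2}, Milnor number mu = 2.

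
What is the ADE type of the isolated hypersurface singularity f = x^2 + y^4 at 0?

A3

The Hessian of f at 0 is [[2, 0], [0, 0]] with rank 1, so corank 1. A Groebner basis of the Jacobian ideal J(f) in C{x,y} is {y^3, x}; counting standard monomials gives mu = 3. Corank 1: A-series; mu = 3 gives A_3.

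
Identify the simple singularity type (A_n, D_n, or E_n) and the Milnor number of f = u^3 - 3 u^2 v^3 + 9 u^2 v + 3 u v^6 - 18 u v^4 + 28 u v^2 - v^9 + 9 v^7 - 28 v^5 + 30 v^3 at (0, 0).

The Hessian of f at 0 has rank 0. Corank 2; j^3 = (u + 3*v)*(u^2 + 6*u*v + 10*v^2) splits into three distinct lines over C (the quadratic factor has nonzero discriminant), so D_4.

Type D_4, Milnor number mu = 4.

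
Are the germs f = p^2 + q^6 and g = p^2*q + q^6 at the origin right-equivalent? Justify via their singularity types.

No.

The Hessian of f at 0 has rank 1. Corank 1: A-series; mu = 5 gives A_5. The Hessian of g at 0 has rank 0. Corank 2; j^3 = p^2*q has shape L^2 M (L != M), so D-series; mu = 7 gives D_7. f is A_5 but g is D_7, hence not right-equivalent.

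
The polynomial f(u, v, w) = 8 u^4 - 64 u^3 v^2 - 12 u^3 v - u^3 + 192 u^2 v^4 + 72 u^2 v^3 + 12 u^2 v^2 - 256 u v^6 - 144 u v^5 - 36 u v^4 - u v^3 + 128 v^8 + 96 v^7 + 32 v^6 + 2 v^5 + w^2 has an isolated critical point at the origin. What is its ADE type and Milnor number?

The Hessian of f at 0 has rank 1. Corank 2; j^3 = -u^3 is a perfect cube, so E-series; the 4-jet and mu = 7 give E_7.

Type E_7, Milnor number mu = 7.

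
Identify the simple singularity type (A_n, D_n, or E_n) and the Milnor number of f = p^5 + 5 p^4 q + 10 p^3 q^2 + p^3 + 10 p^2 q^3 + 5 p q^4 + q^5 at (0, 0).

Type E_{8}, Milnor number mu = 8.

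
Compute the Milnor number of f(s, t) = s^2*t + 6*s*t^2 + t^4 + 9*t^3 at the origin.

5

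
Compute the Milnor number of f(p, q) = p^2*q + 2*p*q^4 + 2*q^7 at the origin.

8

The Hessian of f at 0 is [[0, 0], [0, 0]] with rank 0, so corank 2. A Groebner basis of the Jacobian ideal J(f) in C{p,q} is {-p^2/6 + p*q^3, p*q + q^4, p^3, p^2*q}; counting standard monomials gives mu = 8. Corank 2; j^3 = p^2*q has shape L^2 M (L != M), so D-series; mu = 8 gives D_8.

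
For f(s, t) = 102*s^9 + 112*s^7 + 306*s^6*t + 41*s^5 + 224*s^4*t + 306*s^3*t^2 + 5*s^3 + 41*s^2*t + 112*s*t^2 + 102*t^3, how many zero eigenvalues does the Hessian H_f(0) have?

Hessian at 0 has rank 0.

2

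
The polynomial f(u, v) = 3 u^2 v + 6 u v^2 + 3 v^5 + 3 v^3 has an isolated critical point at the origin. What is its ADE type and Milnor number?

Type D_{6}, Milnor number mu = 6.

The Hessian of f at 0 has rank 0. Corank 2; j^3 = 3*v*(u + v)^2 has shape L^2 M (L != M), so D-series; mu = 6 gives D_6.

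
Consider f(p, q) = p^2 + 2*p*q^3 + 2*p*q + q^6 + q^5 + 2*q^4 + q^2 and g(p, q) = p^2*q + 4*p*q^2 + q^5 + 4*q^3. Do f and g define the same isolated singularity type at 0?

No.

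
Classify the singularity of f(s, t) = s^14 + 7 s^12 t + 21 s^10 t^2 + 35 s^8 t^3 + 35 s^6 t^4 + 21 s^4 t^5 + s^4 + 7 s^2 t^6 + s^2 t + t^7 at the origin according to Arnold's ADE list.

D_8

The Hessian of f at 0 has rank 0. Corank 2; j^3 = s^2*t has shape L^2 M (L != M), so D-series; mu = 8 gives D_8.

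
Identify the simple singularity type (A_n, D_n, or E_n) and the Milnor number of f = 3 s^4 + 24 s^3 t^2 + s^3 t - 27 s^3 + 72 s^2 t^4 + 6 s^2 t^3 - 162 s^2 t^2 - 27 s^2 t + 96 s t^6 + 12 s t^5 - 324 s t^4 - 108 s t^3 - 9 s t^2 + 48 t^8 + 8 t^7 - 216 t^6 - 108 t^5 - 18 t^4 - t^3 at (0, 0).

The Hessian of f at 0 has rank 0. Corank 2; j^3 = -(3*s + t)^3 is a perfect cube, so E-series; the 4-jet and mu = 7 give E_7.

Type E_7, Milnor number mu = 7.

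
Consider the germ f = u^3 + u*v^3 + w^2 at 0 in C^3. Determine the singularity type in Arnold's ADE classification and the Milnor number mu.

Type E7, Milnor number mu = 7.

The Hessian of f at 0 has rank 1. Corank 2; j^3 = u^3 is a perfect cube, so E-series; the 4-jet and mu = 7 give E_7.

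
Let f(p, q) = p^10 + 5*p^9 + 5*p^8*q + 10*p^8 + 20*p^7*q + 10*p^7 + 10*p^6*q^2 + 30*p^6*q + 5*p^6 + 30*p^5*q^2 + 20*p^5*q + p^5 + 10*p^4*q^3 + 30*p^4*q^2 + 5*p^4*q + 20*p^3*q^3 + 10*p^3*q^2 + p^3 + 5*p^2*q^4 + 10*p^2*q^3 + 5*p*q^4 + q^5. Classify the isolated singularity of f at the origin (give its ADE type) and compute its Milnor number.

The Hessian of f at 0 is [[0, 0], [0, 0]] with rank 0, so corank 2. A Groebner basis of the Jacobian ideal J(f) in C{p,q} is {q^5, p*q^3 + q^4/4, p^2}; counting standard monomials gives mu = 8. Corank 2; j^3 = p^3 is a perfect cube, so E-series; the 5-jet and mu = 8 give E_8.

Type E_8, Milnor number mu = 8.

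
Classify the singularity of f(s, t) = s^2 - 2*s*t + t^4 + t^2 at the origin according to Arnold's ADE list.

A3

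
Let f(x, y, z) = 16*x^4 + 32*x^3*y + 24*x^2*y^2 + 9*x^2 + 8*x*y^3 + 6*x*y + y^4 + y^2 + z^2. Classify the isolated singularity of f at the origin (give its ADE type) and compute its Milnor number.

The Hessian of f at 0 is [[18, 6, 0], [6, 2, 0], [0, 0, 2]] with rank 2, so corank 1. A Groebner basis of the Jacobian ideal J(f) in C{x,y,z} is {y^3, x + y/3, z}; counting standard monomials gives mu = 3. Corank 1: A-series; mu = 3 gives A_3.

Type A3, Milnor number mu = 3.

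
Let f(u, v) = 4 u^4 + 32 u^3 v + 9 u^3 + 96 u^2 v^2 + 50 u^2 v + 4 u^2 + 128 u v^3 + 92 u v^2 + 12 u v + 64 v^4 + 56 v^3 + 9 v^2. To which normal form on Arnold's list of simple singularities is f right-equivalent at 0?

A_{2}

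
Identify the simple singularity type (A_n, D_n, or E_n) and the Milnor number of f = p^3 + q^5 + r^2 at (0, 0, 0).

Type E8, Milnor number mu = 8.

The Hessian of f at 0 is [[0, 0, 0], [0, 0, 0], [0, 0, 2]] with rank 1, so corank 2. A Groebner basis of the Jacobian ideal J(f) in C{p,q,r} is {q^4, p^2, r}; counting standard monomials gives mu = 8. Corank 2; j^3 = p^3 is a perfect cube, so E-series; the 5-jet and mu = 8 give E_8.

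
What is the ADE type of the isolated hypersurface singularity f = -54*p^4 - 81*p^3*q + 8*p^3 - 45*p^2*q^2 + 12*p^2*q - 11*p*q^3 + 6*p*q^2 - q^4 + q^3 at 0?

E7

The Hessian of f at 0 is [[0, 0], [0, 0]] with rank 0, so corank 2. A Groebner basis of the Jacobian ideal J(f) in C{p,q} is {256*p^2/3 + 256*p*q/3 + q^4 + 8*q^3/9 + 64*q^2/3, p^3 - 20*p^2/3 - 20*p*q/3 + q^3/18 - 5*q^2/3, p^2*q + 88*p^2/9 + 88*p*q/9 - 4*q^3/27 + 22*q^2/9, -32*p^2/3 + p*q^2 - 32*p*q/3 + 7*q^3/18 - 8*q^2/3}; counting standard monomials gives mu = 7. Corank 2; j^3 = (2*p + q)^3 is a perfect cube, so E-series; the 4-jet and mu = 7 give E_7.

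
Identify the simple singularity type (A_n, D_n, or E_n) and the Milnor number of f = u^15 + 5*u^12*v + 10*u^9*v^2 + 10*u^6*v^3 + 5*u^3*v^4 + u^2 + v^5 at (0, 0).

The Hessian of f at 0 has rank 1. Corank 1: A-series; mu = 4 gives A_4.

Type A_4, Milnor number mu = 4.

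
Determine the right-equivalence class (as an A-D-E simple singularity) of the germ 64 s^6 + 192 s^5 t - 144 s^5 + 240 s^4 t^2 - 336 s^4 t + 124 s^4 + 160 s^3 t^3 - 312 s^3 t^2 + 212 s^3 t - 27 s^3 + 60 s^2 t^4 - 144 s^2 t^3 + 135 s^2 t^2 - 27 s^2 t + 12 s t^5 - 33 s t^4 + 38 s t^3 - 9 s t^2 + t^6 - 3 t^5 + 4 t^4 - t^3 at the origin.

E6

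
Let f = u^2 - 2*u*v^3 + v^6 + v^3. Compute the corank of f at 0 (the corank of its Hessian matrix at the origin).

1

The Hessian at 0 is [[2, 0], [0, 0]] of rank 1; hence corank 1.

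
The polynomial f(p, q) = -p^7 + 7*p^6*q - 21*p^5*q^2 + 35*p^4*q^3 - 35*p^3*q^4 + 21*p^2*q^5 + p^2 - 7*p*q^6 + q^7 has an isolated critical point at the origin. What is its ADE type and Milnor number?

Type A_{6}, Milnor number mu = 6.

The Hessian of f at 0 is [[2, 0], [0, 0]] with rank 1, so corank 1. A Groebner basis of the Jacobian ideal J(f) in C{p,q} is {q^6, p}; counting standard monomials gives mu = 6. Corank 1: A-series; mu = 6 gives A_6.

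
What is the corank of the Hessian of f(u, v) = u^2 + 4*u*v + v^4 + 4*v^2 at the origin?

Hessian at 0 has rank 1.

1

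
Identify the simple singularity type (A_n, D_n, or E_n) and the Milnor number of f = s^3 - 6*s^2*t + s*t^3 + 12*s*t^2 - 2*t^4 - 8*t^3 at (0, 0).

Type E_7, Milnor number mu = 7.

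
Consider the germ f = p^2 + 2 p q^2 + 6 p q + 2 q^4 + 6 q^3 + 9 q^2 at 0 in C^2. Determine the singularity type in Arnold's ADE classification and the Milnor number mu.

Type A_{3}, Milnor number mu = 3.

The Hessian of f at 0 is [[2, 6], [6, 18]] with rank 1, so corank 1. A Groebner basis of the Jacobian ideal J(f) in C{p,q} is {p^2 + 9*p + 27*q, p*q - 3*p - 9*q, p + q^2 + 3*q}; counting standard monomials gives mu = 3. Corank 1: A-series; mu = 3 gives A_3.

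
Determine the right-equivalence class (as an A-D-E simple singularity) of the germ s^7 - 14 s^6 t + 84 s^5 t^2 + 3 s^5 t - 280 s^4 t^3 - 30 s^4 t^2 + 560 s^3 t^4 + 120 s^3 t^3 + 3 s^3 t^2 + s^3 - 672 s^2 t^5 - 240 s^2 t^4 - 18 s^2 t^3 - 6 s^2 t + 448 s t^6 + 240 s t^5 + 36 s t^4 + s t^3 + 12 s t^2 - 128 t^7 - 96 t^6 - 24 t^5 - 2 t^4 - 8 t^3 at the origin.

E7

The Hessian of f at 0 is [[0, 0], [0, 0]] with rank 0, so corank 2. A Groebner basis of the Jacobian ideal J(f) in C{s,t} is {s^3 - 6*s^2*t - 48*s^2 + 192*s*t - 192*t^2, 6*s^2 + s*t^2 - 24*s*t + 24*t^2, 3*s^2 - 12*s*t + t^3 + 12*t^2}; counting standard monomials gives mu = 7. Corank 2; j^3 = (s - 2*t)^3 is a perfect cube, so E-series; the 4-jet and mu = 7 give E_7.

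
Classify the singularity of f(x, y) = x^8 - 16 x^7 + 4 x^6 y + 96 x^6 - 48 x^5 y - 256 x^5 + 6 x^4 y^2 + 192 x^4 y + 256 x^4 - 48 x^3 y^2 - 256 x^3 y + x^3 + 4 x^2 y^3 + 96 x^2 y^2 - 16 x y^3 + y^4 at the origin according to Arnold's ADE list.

E_{6}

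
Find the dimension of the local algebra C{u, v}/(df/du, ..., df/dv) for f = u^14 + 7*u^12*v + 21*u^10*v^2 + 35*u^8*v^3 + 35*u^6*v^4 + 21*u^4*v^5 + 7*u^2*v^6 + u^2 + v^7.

6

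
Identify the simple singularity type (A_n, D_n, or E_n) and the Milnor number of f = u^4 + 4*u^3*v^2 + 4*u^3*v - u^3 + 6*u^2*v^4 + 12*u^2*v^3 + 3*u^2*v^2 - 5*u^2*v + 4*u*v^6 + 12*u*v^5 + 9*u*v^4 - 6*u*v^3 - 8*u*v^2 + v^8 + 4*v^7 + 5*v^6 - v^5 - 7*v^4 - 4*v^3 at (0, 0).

Type D_{5}, Milnor number mu = 5.

The Hessian of f at 0 has rank 0. Corank 2; j^3 = -(u + v)*(u + 2*v)^2 has shape L^2 M (L != M), so D-series; mu = 5 gives D_5.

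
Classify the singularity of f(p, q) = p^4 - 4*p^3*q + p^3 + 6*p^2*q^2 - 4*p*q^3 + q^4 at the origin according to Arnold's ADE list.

The Hessian of f at 0 is [[0, 0], [0, 0]] with rank 0, so corank 2. A Groebner basis of the Jacobian ideal J(f) in C{p,q} is {q^4, p*q^2 - q^3/3, p^2}; counting standard monomials gives mu = 6. Corank 2; j^3 = p^3 is a perfect cube, so E-series; the 4-jet and mu = 6 give E_6.

E_6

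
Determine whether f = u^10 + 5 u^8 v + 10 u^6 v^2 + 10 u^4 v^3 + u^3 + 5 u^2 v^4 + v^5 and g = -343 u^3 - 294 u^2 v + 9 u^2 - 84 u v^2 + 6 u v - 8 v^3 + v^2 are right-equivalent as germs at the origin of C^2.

No.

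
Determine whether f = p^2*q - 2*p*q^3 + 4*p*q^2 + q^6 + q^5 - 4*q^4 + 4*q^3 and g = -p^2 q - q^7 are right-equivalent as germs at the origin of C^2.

No.

The Hessian of f at 0 is [[0, 0], [0, 0]] with rank 0, so corank 2. A Groebner basis of the Jacobian ideal J(f) in C{p,q} is {p^3 - p^2 - 11*p*q^2 - 18*p*q - 32*q^2, p^2*q + p^2/6 + 23*p*q^2/6 + 13*p*q/3 + 8*q^2, -p*q + q^3 - 2*q^2}; counting standard monomials gives mu = 7. Corank 2; j^3 = q*(p + 2*q)^2 has shape L^2 M (L != M), so D-series; mu = 7 gives D_7. The Hessian of g at 0 is [[0, 0], [0, 0]] with rank 0, so corank 2. A Groebner basis of the Jacobian ideal J(g) in C{p,q} is {p^2/7 + q^6, p^3, p*q}; counting standard monomials gives mu = 8. Corank 2; j^3 = -p^2*q has shape L^2 M (L != M), so D-series; mu = 8 gives D_8. f is D_7 but g is D_8, hence not right-equivalent.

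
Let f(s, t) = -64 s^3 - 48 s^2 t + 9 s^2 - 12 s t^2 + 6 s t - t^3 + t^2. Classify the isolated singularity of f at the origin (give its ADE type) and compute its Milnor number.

Type A2, Milnor number mu = 2.

The Hessian of f at 0 is [[18, 6], [6, 2]] with rank 1, so corank 1. A Groebner basis of the Jacobian ideal J(f) in C{s,t} is {t^2, s + t/3}; counting standard monomials gives mu = 2. Corank 1: A-series; mu = 2 gives A_2.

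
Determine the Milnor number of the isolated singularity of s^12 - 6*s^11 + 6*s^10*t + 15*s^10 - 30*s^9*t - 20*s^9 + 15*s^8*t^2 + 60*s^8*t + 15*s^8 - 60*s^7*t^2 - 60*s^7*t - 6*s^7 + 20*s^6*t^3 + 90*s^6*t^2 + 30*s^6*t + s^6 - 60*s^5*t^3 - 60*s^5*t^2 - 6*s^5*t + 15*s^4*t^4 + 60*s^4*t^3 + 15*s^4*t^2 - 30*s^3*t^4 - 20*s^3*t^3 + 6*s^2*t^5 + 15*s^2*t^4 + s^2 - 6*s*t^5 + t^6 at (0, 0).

5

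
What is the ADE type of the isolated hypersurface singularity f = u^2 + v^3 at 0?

The Hessian of f at 0 has rank 1. Corank 1: A-series; mu = 2 gives A_2.

A2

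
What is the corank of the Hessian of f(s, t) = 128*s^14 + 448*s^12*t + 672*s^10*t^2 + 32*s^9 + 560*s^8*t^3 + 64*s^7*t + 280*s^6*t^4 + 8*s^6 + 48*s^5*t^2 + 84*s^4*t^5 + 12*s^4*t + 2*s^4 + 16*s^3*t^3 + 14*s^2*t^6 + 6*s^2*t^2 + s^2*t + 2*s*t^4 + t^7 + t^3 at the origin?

2

The Hessian at 0 is [[0, 0], [0, 0]] of rank 0; hence corank 2.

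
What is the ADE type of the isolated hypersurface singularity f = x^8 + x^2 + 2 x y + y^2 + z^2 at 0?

A_7

The Hessian of f at 0 is [[2, 2, 0], [2, 2, 0], [0, 0, 2]] with rank 2, so corank 1. A Groebner basis of the Jacobian ideal J(f) in C{x,y,z} is {y^7, x + y, z}; counting standard monomials gives mu = 7. Corank 1: A-series; mu = 7 gives A_7.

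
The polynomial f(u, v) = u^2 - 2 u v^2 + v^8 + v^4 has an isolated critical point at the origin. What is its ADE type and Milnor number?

Type A_7, Milnor number mu = 7.

The Hessian of f at 0 is [[2, 0], [0, 0]] with rank 1, so corank 1. A Groebner basis of the Jacobian ideal J(f) in C{u,v} is {u^4, u^3*v, -u + v^2}; counting standard monomials gives mu = 7. Corank 1: A-series; mu = 7 gives A_7.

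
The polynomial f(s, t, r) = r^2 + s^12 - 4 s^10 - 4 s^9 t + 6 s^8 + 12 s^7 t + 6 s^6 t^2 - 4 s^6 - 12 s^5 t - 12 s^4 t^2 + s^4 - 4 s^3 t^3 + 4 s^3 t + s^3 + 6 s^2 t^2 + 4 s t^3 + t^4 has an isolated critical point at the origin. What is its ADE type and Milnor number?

Type E_{6}, Milnor number mu = 6.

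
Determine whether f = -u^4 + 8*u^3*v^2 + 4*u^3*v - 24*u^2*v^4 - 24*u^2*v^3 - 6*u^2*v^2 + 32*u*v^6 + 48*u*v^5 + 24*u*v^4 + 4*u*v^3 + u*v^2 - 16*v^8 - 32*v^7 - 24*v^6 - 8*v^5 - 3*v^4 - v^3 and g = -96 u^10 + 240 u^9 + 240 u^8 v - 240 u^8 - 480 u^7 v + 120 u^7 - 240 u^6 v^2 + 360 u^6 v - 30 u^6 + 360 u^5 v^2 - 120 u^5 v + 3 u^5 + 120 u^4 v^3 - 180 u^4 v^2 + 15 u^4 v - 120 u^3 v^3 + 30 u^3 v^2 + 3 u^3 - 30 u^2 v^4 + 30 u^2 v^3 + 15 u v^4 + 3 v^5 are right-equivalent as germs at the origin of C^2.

No.

The Hessian of f at 0 is [[0, 0], [0, 0]] with rank 0, so corank 2. A Groebner basis of the Jacobian ideal J(f) in C{u,v} is {u^3 - v^2/4, v^3, u*v - v^2}; counting standard monomials gives mu = 5. Corank 2; j^3 = v^2*(u - v) has shape L^2 M (L != M), so D-series; mu = 5 gives D_5. The Hessian of g at 0 is [[0, 0], [0, 0]] with rank 0, so corank 2. A Groebner basis of the Jacobian ideal J(g) in C{u,v} is {v^5, u*v^3 + v^4/4, u^2}; counting standard monomials gives mu = 8. Corank 2; j^3 = 3*u^3 is a perfect cube, so E-series; the 5-jet and mu = 8 give E_8. f is D_5 but g is E_8, hence not right-equivalent.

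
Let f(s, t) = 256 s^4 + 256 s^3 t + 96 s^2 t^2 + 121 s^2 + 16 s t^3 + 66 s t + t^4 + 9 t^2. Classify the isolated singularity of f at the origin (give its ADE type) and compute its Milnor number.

Type A_{3}, Milnor number mu = 3.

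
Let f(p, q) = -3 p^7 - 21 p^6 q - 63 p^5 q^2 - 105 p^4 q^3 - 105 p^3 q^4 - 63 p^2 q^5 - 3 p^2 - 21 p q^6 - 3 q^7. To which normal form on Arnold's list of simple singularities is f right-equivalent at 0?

The Hessian of f at 0 is [[-6, 0], [0, 0]] with rank 1, so corank 1. A Groebner basis of the Jacobian ideal J(f) in C{p,q} is {q^6, p}; counting standard monomials gives mu = 6. Corank 1: A-series; mu = 6 gives A_6.

A_{6}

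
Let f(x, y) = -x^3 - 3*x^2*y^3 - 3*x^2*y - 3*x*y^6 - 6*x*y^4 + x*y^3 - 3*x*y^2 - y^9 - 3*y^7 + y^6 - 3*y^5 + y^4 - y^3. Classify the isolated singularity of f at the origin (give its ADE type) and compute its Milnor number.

The Hessian of f at 0 has rank 0. Corank 2; j^3 = -(x + y)^3 is a perfect cube, so E-series; the 4-jet and mu = 7 give E_7.

Type E_{7}, Milnor number mu = 7.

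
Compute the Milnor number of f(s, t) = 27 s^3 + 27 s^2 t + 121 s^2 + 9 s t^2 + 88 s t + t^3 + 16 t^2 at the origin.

2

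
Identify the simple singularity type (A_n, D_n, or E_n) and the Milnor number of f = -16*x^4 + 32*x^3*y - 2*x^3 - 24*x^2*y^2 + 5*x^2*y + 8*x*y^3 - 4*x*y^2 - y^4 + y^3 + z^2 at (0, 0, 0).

The Hessian of f at 0 has rank 1. Corank 2; j^3 = -(x - y)^2*(2*x - y) has shape L^2 M (L != M), so D-series; mu = 5 gives D_5.

Type D_5, Milnor number mu = 5.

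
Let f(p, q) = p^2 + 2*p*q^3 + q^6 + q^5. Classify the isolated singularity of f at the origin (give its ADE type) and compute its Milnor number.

The Hessian of f at 0 has rank 1. Corank 1: A-series; mu = 4 gives A_4.

Type A_4, Milnor number mu = 4.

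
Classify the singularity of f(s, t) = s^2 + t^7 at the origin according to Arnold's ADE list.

The Hessian of f at 0 has rank 1. Corank 1: A-series; mu = 6 gives A_6.

A6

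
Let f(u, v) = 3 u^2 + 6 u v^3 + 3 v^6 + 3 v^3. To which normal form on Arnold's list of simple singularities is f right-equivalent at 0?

The Hessian of f at 0 has rank 1. Corank 1: A-series; mu = 2 gives A_2.

A_2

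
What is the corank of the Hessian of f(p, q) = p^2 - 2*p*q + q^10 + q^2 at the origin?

Hessian at 0 has rank 1.

1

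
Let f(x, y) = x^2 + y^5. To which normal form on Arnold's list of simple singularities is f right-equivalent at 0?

A4

The Hessian of f at 0 is [[2, 0], [0, 0]] with rank 1, so corank 1. A Groebner basis of the Jacobian ideal J(f) in C{x,y} is {y^4, x}; counting standard monomials gives mu = 4. Corank 1: A-series; mu = 4 gives A_4.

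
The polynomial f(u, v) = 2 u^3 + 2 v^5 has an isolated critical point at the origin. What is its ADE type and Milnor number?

Type E8, Milnor number mu = 8.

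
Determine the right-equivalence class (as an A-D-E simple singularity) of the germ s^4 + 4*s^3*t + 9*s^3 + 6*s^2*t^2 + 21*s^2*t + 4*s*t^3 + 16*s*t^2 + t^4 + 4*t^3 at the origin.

D5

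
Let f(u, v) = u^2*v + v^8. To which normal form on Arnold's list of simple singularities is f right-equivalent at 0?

The Hessian of f at 0 is [[0, 0], [0, 0]] with rank 0, so corank 2. A Groebner basis of the Jacobian ideal J(f) in C{u,v} is {u^2/8 + v^7, u^3, u*v}; counting standard monomials gives mu = 9. Corank 2; j^3 = u^2*v has shape L^2 M (L != M), so D-series; mu = 9 gives D_9.

D_{9}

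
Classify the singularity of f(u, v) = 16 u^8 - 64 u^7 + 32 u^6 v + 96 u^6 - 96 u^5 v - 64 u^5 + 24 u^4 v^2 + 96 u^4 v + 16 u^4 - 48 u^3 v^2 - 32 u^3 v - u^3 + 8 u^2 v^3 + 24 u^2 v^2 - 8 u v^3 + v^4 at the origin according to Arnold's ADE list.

E_6

The Hessian of f at 0 has rank 0. Corank 2; j^3 = -u^3 is a perfect cube, so E-series; the 4-jet and mu = 6 give E_6.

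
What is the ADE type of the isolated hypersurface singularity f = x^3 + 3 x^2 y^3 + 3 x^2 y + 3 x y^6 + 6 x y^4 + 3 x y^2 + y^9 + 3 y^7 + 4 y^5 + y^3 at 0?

E_8

The Hessian of f at 0 has rank 0. Corank 2; j^3 = (x + y)^3 is a perfect cube, so E-series; the 5-jet and mu = 8 give E_8.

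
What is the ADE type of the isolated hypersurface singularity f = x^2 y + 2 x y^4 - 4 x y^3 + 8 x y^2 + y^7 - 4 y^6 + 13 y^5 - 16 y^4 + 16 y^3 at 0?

The Hessian of f at 0 has rank 0. Corank 2; j^3 = y*(x + 4*y)^2 has shape L^2 M (L != M), so D-series; mu = 6 gives D_6.

D_{6}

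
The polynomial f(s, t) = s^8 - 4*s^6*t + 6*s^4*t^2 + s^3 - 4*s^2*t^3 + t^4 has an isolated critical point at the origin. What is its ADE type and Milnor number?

Type E6, Milnor number mu = 6.

The Hessian of f at 0 is [[0, 0], [0, 0]] with rank 0, so corank 2. A Groebner basis of the Jacobian ideal J(f) in C{s,t} is {t^3, s^2}; counting standard monomials gives mu = 6. Corank 2; j^3 = s^3 is a perfect cube, so E-series; the 4-jet and mu = 6 give E_6.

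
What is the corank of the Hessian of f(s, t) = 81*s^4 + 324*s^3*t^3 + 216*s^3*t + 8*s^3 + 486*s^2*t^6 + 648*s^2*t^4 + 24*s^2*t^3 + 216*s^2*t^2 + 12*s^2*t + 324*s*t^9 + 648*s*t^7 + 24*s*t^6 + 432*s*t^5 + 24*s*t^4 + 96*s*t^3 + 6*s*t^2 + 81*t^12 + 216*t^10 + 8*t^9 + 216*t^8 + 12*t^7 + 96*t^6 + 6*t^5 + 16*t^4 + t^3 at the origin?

Hessian at 0 has rank 0.

2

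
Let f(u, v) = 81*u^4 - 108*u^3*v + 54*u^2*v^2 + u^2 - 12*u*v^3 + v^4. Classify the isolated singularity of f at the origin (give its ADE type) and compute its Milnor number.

Type A_3, Milnor number mu = 3.

The Hessian of f at 0 is [[2, 0], [0, 0]] with rank 1, so corank 1. A Groebner basis of the Jacobian ideal J(f) in C{u,v} is {v^3, u}; counting standard monomials gives mu = 3. Corank 1: A-series; mu = 3 gives A_3.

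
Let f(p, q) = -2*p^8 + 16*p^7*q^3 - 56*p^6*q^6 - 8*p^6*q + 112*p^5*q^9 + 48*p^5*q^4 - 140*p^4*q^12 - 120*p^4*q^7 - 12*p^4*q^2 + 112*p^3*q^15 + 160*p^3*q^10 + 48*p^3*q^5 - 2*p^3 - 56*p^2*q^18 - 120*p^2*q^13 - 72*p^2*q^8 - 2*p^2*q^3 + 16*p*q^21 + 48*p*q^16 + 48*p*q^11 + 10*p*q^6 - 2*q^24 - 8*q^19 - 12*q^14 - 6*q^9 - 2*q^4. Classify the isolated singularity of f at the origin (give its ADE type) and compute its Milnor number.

Type E_{6}, Milnor number mu = 6.

The Hessian of f at 0 has rank 0. Corank 2; j^3 = -2*p^3 is a perfect cube, so E-series; the 4-jet and mu = 6 give E_6.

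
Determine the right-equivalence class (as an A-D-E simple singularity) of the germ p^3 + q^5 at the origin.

E8

The Hessian of f at 0 is [[0, 0], [0, 0]] with rank 0, so corank 2. A Groebner basis of the Jacobian ideal J(f) in C{p,q} is {q^4, p^2}; counting standard monomials gives mu = 8. Corank 2; j^3 = p^3 is a perfect cube, so E-series; the 5-jet and mu = 8 give E_8.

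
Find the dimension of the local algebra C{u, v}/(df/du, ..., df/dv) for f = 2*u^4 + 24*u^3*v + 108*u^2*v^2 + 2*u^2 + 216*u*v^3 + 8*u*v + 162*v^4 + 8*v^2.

3

The Hessian of f at 0 has rank 1. Corank 1: A-series; mu = 3 gives A_3.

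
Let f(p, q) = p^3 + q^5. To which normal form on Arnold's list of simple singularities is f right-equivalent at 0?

The Hessian of f at 0 is [[0, 0], [0, 0]] with rank 0, so corank 2. A Groebner basis of the Jacobian ideal J(f) in C{p,q} is {q^4, p^2}; counting standard monomials gives mu = 8. Corank 2; j^3 = p^3 is a perfect cube, so E-series; the 5-jet and mu = 8 give E_8.

E_{8}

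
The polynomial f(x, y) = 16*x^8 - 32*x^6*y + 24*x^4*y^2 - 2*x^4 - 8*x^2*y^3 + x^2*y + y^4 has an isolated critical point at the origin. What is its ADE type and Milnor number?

The Hessian of f at 0 has rank 0. Corank 2; j^3 = x^2*y has shape L^2 M (L != M), so D-series; mu = 5 gives D_5.

Type D_5, Milnor number mu = 5.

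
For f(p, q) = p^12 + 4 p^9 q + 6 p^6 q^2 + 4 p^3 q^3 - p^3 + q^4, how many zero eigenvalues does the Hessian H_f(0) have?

The Hessian at 0 is [[0, 0], [0, 0]] of rank 0; hence corank 2.

2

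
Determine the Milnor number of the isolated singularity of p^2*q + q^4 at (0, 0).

5

The Hessian of f at 0 has rank 0. Corank 2; j^3 = p^2*q has shape L^2 M (L != M), so D-series; mu = 5 gives D_5.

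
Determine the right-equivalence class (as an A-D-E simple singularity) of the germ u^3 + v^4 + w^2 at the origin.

E6

The Hessian of f at 0 has rank 1. Corank 2; j^3 = u^3 is a perfect cube, so E-series; the 4-jet and mu = 6 give E_6.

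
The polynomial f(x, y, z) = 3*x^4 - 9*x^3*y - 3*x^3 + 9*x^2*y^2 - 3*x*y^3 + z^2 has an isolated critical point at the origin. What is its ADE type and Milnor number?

Type E_{7}, Milnor number mu = 7.

The Hessian of f at 0 has rank 1. Corank 2; j^3 = -3*x^3 is a perfect cube, so E-series; the 4-jet and mu = 7 give E_7.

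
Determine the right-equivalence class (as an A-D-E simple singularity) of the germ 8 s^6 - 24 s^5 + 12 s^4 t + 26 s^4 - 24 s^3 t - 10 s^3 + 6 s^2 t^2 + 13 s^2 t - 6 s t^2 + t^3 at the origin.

The Hessian of f at 0 has rank 0. Corank 2; j^3 = -(2*s - t)*(5*s^2 - 4*s*t + t^2) splits into three distinct lines over C (the quadratic factor has nonzero discriminant), so D_4.

D4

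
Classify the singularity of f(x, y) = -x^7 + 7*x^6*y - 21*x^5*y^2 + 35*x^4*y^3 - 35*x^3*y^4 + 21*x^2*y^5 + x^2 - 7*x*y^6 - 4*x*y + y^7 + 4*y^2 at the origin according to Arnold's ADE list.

A6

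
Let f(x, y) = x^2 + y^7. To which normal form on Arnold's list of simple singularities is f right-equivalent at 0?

A6

The Hessian of f at 0 has rank 1. Corank 1: A-series; mu = 6 gives A_6.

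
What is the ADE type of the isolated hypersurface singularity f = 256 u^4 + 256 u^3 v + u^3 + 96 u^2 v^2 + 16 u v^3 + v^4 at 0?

E6

The Hessian of f at 0 is [[0, 0], [0, 0]] with rank 0, so corank 2. A Groebner basis of the Jacobian ideal J(f) in C{u,v} is {v^4, u*v^2 + v^3/12, u^2}; counting standard monomials gives mu = 6. Corank 2; j^3 = u^3 is a perfect cube, so E-series; the 4-jet and mu = 6 give E_6.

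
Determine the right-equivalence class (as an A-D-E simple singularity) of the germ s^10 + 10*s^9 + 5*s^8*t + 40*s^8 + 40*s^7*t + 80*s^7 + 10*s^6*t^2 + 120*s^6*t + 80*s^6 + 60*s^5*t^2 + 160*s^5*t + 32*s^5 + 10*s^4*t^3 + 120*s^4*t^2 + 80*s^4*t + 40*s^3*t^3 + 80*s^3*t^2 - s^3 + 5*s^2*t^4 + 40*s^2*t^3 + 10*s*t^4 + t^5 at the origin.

The Hessian of f at 0 has rank 0. Corank 2; j^3 = -s^3 is a perfect cube, so E-series; the 5-jet and mu = 8 give E_8.

E_8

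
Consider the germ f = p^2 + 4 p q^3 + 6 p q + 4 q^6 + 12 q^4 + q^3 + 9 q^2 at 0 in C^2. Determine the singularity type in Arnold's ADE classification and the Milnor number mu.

Type A_{2}, Milnor number mu = 2.

The Hessian of f at 0 has rank 1. Corank 1: A-series; mu = 2 gives A_2.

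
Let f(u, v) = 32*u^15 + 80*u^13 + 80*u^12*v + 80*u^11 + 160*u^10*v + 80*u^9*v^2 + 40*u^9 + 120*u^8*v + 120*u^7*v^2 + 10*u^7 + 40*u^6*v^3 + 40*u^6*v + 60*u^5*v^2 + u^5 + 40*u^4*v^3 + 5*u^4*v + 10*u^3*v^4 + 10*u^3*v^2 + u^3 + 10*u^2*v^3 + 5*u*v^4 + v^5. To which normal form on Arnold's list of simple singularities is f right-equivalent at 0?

E8

The Hessian of f at 0 is [[0, 0], [0, 0]] with rank 0, so corank 2. A Groebner basis of the Jacobian ideal J(f) in C{u,v} is {v^5, u*v^3 + v^4/4, u^2}; counting standard monomials gives mu = 8. Corank 2; j^3 = u^3 is a perfect cube, so E-series; the 5-jet and mu = 8 give E_8.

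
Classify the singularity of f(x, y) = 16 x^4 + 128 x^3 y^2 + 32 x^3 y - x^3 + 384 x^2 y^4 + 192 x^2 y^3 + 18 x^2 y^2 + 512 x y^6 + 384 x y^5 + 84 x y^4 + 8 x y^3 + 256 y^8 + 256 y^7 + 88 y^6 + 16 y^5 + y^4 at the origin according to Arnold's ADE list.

The Hessian of f at 0 has rank 0. Corank 2; j^3 = -x^3 is a perfect cube, so E-series; the 4-jet and mu = 6 give E_6.

E_{6}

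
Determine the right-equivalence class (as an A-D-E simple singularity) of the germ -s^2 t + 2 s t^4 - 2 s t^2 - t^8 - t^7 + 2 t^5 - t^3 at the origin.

The Hessian of f at 0 has rank 0. Corank 2; j^3 = -t*(s + t)^2 has shape L^2 M (L != M), so D-series; mu = 9 gives D_9.

D_9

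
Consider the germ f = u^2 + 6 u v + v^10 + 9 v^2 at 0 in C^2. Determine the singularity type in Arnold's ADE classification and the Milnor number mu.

Type A_9, Milnor number mu = 9.

The Hessian of f at 0 has rank 1. Corank 1: A-series; mu = 9 gives A_9.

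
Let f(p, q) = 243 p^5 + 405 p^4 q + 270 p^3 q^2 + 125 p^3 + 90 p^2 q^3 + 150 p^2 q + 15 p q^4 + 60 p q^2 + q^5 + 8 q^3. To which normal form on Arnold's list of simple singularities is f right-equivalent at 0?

The Hessian of f at 0 has rank 0. Corank 2; j^3 = (5*p + 2*q)^3 is a perfect cube, so E-series; the 5-jet and mu = 8 give E_8.

E8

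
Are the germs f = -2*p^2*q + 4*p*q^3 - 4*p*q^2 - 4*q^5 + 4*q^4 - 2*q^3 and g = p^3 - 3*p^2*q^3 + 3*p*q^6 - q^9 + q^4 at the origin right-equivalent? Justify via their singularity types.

No.

The Hessian of f at 0 is [[0, 0], [0, 0]] with rank 0, so corank 2. A Groebner basis of the Jacobian ideal J(f) in C{p,q} is {p^3 + 3*p^2/4 + 5*p*q/2 + 7*q^2/4, p^2*q - p^2/2 - 2*p*q - 3*q^2/2, p^2/4 + p*q^2 + 3*p*q/2 + 5*q^2/4, -p*q + q^3 - q^2}; counting standard monomials gives mu = 6. Corank 2; j^3 = -2*q*(p + q)^2 has shape L^2 M (L != M), so D-series; mu = 6 gives D_6. The Hessian of g at 0 is [[0, 0], [0, 0]] with rank 0, so corank 2. A Groebner basis of the Jacobian ideal J(g) in C{p,q} is {q^3, p^2}; counting standard monomials gives mu = 6. Corank 2; j^3 = p^3 is a perfect cube, so E-series; the 4-jet and mu = 6 give E_6. f is D_6 but g is E_6, hence not right-equivalent.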